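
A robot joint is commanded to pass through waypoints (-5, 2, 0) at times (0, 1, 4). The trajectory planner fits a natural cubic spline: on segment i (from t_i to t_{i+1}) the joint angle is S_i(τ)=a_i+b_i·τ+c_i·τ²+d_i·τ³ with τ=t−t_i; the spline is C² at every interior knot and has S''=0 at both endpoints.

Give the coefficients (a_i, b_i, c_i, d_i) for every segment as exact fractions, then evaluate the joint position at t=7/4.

Δ: Δ0=7, Δ1=-2/3
row 1: diag=8, rhs=-46; c'=3/8, d'=-23/4
back: M1=-23/4
M: M0=0, M1=-23/4, M2=0
seg 0: a=-5, c=M0/2=0, d=(M1−M0)/(6·1)=-23/24, b=Δ0−h0·(2M0+M1)/6=191/24
seg 1: a=2, c=M1/2=-23/8, d=(M2−M1)/(6·3)=23/72, b=Δ1−h1·(2M1+M2)/6=61/12
t_q=7/4 → seg 1, τ=3/4; S=2+61/12·τ+-23/8·τ²+23/72·τ³=2217/512

  seg 0: a=-5 b=191/24 c=0 d=-23/24
  seg 1: a=2 b=61/12 c=-23/8 d=23/72
S(7/4) = 2217/512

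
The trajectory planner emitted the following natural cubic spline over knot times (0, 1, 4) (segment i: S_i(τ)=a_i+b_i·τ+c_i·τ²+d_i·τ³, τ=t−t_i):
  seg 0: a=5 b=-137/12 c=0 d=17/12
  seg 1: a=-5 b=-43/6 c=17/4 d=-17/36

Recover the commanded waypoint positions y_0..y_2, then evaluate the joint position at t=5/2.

y_0 = S_0(0) = a_0 = 5
y_1 = S_1(0) = a_1 = -5
y_2 = S_1(3) = -1
t_q=5/2 is in segment 1 (τ=3/2); S_1(τ)=-249/32

y_0=5 y_1=-5 y_2=-1
S(5/2) = -249/32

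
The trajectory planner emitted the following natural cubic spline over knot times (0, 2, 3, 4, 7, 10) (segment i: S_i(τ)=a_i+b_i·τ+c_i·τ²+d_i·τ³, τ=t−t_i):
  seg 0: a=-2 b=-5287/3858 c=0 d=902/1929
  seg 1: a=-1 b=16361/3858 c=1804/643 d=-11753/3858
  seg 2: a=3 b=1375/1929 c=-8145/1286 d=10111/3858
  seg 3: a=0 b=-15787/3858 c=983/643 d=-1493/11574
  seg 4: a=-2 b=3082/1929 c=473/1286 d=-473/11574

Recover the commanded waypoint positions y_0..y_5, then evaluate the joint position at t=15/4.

y_0=-2 y_1=-1 y_2=3 y_3=0 y_4=-2 y_5=5
S(15/4) = 88691/82304

y_0 = S_0(0) = a_0 = -2
y_1 = S_1(0) = a_1 = -1
y_2 = S_2(0) = a_2 = 3
y_3 = S_3(0) = a_3 = 0
y_4 = S_4(0) = a_4 = -2
y_5 = S_4(3) = 5
t_q=15/4 is in segment 2 (τ=3/4); S_2(τ)=88691/82304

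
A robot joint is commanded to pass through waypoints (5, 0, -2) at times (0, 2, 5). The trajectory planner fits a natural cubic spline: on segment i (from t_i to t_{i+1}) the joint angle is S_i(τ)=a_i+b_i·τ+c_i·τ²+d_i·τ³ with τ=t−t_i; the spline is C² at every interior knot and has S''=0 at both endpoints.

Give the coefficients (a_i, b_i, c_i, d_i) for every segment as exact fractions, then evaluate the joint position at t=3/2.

Δ: Δ0=-5/2, Δ1=-2/3
row 1: diag=10, rhs=11; c'=3/10, d'=11/10
back: M1=11/10
M: M0=0, M1=11/10, M2=0
seg 0: a=5, c=M0/2=0, d=(M1−M0)/(6·2)=11/120, b=Δ0−h0·(2M0+M1)/6=-43/15
seg 1: a=0, c=M1/2=11/20, d=(M2−M1)/(6·3)=-11/180, b=Δ1−h1·(2M1+M2)/6=-53/30
t_q=3/2 → seg 0, τ=3/2; S=5+-43/15·τ+0·τ²+11/120·τ³=323/320

  seg 0: a=5 b=-43/15 c=0 d=11/120
  seg 1: a=0 b=-53/30 c=11/20 d=-11/180
S(3/2) = 323/320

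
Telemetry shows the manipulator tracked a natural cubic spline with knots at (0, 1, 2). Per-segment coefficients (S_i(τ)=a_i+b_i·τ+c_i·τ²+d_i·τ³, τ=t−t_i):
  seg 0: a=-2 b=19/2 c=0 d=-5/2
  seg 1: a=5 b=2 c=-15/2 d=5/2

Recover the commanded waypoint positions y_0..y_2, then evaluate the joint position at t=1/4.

y_0=-2 y_1=5 y_2=2
S(1/4) = 43/128

y_0 = S_0(0) = a_0 = -2
y_1 = S_1(0) = a_1 = 5
y_2 = S_1(1) = 2
t_q=1/4 is in segment 0 (τ=1/4); S_0(τ)=43/128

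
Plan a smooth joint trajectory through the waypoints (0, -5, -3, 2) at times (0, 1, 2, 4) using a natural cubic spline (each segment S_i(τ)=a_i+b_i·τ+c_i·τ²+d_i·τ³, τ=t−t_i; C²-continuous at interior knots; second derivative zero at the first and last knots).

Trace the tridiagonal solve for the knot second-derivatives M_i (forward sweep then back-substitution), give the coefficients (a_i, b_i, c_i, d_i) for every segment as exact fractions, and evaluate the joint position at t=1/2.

Δ: Δ0=-5, Δ1=2, Δ2=5/2
row 1: diag=4, rhs=42; c'=1/4, d'=21/2
row 2: denom=6−1·1/4=23/4; d'=(3−1·21/2)/(23/4)=-30/23
back: M2=-30/23
back: M1=21/2−1/4·-30/23=249/23
M: M0=0, M1=249/23, M2=-30/23, M3=0
seg 0: a=0, c=M0/2=0, d=(M1−M0)/(6·1)=83/46, b=Δ0−h0·(2M0+M1)/6=-313/46
seg 1: a=-5, c=M1/2=249/46, d=(M2−M1)/(6·1)=-93/46, b=Δ1−h1·(2M1+M2)/6=-32/23
seg 2: a=-3, c=M2/2=-15/23, d=(M3−M2)/(6·2)=5/46, b=Δ2−h2·(2M2+M3)/6=155/46
t_q=1/2 → seg 0, τ=1/2; S=0+-313/46·τ+0·τ²+83/46·τ³=-1169/368

  seg 0: a=0 b=-313/46 c=0 d=83/46
  seg 1: a=-5 b=-32/23 c=249/46 d=-93/46
  seg 2: a=-3 b=155/46 c=-15/23 d=5/46
S(1/2) = -1169/368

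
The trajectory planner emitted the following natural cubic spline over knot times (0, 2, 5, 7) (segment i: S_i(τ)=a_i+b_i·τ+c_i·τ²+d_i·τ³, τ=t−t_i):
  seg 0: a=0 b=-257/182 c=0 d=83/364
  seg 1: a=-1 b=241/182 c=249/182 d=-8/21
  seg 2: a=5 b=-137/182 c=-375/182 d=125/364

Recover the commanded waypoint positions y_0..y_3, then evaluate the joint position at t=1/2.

y_0=0 y_1=-1 y_2=5 y_3=-2
S(1/2) = -1973/2912

y_0 = S_0(0) = a_0 = 0
y_1 = S_1(0) = a_1 = -1
y_2 = S_2(0) = a_2 = 5
y_3 = S_2(2) = -2
t_q=1/2 is in segment 0 (τ=1/2); S_0(τ)=-1973/2912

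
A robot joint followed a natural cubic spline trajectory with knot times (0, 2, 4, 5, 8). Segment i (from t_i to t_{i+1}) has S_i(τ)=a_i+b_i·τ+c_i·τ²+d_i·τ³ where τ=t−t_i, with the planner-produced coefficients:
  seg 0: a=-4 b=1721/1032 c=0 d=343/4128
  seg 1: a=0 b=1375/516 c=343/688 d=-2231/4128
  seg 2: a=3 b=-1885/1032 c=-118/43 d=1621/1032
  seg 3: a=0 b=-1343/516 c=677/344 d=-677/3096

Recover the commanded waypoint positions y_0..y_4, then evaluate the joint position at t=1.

y_0=-4 y_1=0 y_2=3 y_3=0 y_4=4
S(1) = -3095/1376

y_0 = S_0(0) = a_0 = -4
y_1 = S_1(0) = a_1 = 0
y_2 = S_2(0) = a_2 = 3
y_3 = S_3(0) = a_3 = 0
y_4 = S_3(3) = 4
t_q=1 is in segment 0 (τ=1); S_0(τ)=-3095/1376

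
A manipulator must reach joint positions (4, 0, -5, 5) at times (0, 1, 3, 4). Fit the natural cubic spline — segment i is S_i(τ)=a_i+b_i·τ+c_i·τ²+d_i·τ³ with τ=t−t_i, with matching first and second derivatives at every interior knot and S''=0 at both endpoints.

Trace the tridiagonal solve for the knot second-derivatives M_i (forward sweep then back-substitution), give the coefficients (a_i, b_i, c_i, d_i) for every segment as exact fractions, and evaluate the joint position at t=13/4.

  seg 0: a=4 b=-7/2 c=0 d=-1/2
  seg 1: a=0 b=-5 c=-3/2 d=11/8
  seg 2: a=-5 b=11/2 c=27/4 d=-9/4
S(13/4) = -829/256

Δ: Δ0=-4, Δ1=-5/2, Δ2=10
row 1: diag=6, rhs=9; c'=1/3, d'=3/2
row 2: denom=6−2·1/3=16/3; d'=(75−2·3/2)/(16/3)=27/2
back: M2=27/2
back: M1=3/2−1/3·27/2=-3
M: M0=0, M1=-3, M2=27/2, M3=0
seg 0: a=4, c=M0/2=0, d=(M1−M0)/(6·1)=-1/2, b=Δ0−h0·(2M0+M1)/6=-7/2
seg 1: a=0, c=M1/2=-3/2, d=(M2−M1)/(6·2)=11/8, b=Δ1−h1·(2M1+M2)/6=-5
seg 2: a=-5, c=M2/2=27/4, d=(M3−M2)/(6·1)=-9/4, b=Δ2−h2·(2M2+M3)/6=11/2
t_q=13/4 → seg 2, τ=1/4; S=-5+11/2·τ+27/4·τ²+-9/4·τ³=-829/256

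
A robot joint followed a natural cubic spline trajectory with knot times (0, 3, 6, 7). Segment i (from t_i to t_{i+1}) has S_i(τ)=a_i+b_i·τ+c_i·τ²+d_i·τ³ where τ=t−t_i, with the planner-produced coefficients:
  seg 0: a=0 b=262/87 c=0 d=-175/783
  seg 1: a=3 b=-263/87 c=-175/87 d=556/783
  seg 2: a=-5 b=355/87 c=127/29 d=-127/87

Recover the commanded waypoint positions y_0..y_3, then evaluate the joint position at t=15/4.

y_0=0 y_1=3 y_2=-5 y_3=2
S(15/4) = -23/232

y_0 = S_0(0) = a_0 = 0
y_1 = S_1(0) = a_1 = 3
y_2 = S_2(0) = a_2 = -5
y_3 = S_2(1) = 2
t_q=15/4 is in segment 1 (τ=3/4); S_1(τ)=-23/232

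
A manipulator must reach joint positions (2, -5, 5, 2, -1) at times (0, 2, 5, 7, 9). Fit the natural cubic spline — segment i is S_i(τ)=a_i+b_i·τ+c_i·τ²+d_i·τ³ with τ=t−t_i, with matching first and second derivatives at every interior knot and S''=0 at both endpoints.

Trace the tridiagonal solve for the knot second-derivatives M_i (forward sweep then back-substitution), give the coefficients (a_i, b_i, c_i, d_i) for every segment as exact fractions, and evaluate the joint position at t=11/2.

Δ: Δ0=-7/2, Δ1=10/3, Δ2=-3/2, Δ3=-3/2
row 1: diag=10, rhs=41; c'=3/10, d'=41/10
row 2: denom=10−3·3/10=91/10; d'=(-29−3·41/10)/(91/10)=-59/13
row 3: denom=8−2·20/91=688/91; d'=(0−2·-59/13)/(688/91)=413/344
back: M3=413/344
back: M2=-59/13−20/91·413/344=-413/86
back: M1=41/10−3/10·-413/86=953/172
M: M0=0, M1=953/172, M2=-413/86, M3=413/344, M4=0
seg 0: a=2, c=M0/2=0, d=(M1−M0)/(6·2)=953/2064, b=Δ0−h0·(2M0+M1)/6=-2759/516
seg 1: a=-5, c=M1/2=953/344, d=(M2−M1)/(6·3)=-593/1032, b=Δ1−h1·(2M1+M2)/6=25/129
seg 2: a=5, c=M2/2=-413/172, d=(M3−M2)/(6·2)=2065/4128, b=Δ2−h2·(2M2+M3)/6=1343/1032
seg 3: a=2, c=M3/2=413/688, d=(M4−M3)/(6·2)=-413/4128, b=Δ3−h3·(2M3+M4)/6=-1187/516
t_q=11/2 → seg 2, τ=1/2; S=5+1343/1032·τ+-413/172·τ²+2065/4128·τ³=56283/11008

  seg 0: a=2 b=-2759/516 c=0 d=953/2064
  seg 1: a=-5 b=25/129 c=953/344 d=-593/1032
  seg 2: a=5 b=1343/1032 c=-413/172 d=2065/4128
  seg 3: a=2 b=-1187/516 c=413/688 d=-413/4128
S(11/2) = 56283/11008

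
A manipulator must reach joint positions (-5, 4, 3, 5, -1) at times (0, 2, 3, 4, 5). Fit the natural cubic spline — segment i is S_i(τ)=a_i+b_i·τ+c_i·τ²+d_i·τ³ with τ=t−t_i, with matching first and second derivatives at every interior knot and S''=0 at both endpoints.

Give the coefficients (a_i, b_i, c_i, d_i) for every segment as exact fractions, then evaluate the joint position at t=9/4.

  seg 0: a=-5 b=296/43 c=0 d=-205/344
  seg 1: a=4 b=-23/86 c=-615/172 d=489/172
  seg 2: a=3 b=191/172 c=213/43 d=-699/172
  seg 3: a=5 b=-101/86 c=-1245/172 d=415/172
S(9/4) = 41325/11008

Δ: Δ0=9/2, Δ1=-1, Δ2=2, Δ3=-6
row 1: diag=6, rhs=-33; c'=1/6, d'=-11/2
row 2: denom=4−1·1/6=23/6; d'=(18−1·-11/2)/(23/6)=141/23
row 3: denom=4−1·6/23=86/23; d'=(-48−1·141/23)/(86/23)=-1245/86
back: M3=-1245/86
back: M2=141/23−6/23·-1245/86=426/43
back: M1=-11/2−1/6·426/43=-615/86
M: M0=0, M1=-615/86, M2=426/43, M3=-1245/86, M4=0
seg 0: a=-5, c=M0/2=0, d=(M1−M0)/(6·2)=-205/344, b=Δ0−h0·(2M0+M1)/6=296/43
seg 1: a=4, c=M1/2=-615/172, d=(M2−M1)/(6·1)=489/172, b=Δ1−h1·(2M1+M2)/6=-23/86
seg 2: a=3, c=M2/2=213/43, d=(M3−M2)/(6·1)=-699/172, b=Δ2−h2·(2M2+M3)/6=191/172
seg 3: a=5, c=M3/2=-1245/172, d=(M4−M3)/(6·1)=415/172, b=Δ3−h3·(2M3+M4)/6=-101/86
t_q=9/4 → seg 1, τ=1/4; S=4+-23/86·τ+-615/172·τ²+489/172·τ³=41325/11008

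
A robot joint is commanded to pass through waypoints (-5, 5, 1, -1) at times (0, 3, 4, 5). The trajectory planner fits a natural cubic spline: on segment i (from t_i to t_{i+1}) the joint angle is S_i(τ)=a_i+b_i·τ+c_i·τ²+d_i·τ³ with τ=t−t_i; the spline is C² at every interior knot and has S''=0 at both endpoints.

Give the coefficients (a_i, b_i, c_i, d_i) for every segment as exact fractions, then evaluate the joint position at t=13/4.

Δ: Δ0=10/3, Δ1=-4, Δ2=-2
row 1: diag=8, rhs=-44; c'=1/8, d'=-11/2
row 2: denom=4−1·1/8=31/8; d'=(12−1·-11/2)/(31/8)=140/31
back: M2=140/31
back: M1=-11/2−1/8·140/31=-188/31
M: M0=0, M1=-188/31, M2=140/31, M3=0
seg 0: a=-5, c=M0/2=0, d=(M1−M0)/(6·3)=-94/279, b=Δ0−h0·(2M0+M1)/6=592/93
seg 1: a=5, c=M1/2=-94/31, d=(M2−M1)/(6·1)=164/93, b=Δ1−h1·(2M1+M2)/6=-254/93
seg 2: a=1, c=M2/2=70/31, d=(M3−M2)/(6·1)=-70/93, b=Δ2−h2·(2M2+M3)/6=-326/93
t_q=13/4 → seg 1, τ=1/4; S=5+-254/93·τ+-94/31·τ²+164/93·τ³=2061/496

  seg 0: a=-5 b=592/93 c=0 d=-94/279
  seg 1: a=5 b=-254/93 c=-94/31 d=164/93
  seg 2: a=1 b=-326/93 c=70/31 d=-70/93
S(13/4) = 2061/496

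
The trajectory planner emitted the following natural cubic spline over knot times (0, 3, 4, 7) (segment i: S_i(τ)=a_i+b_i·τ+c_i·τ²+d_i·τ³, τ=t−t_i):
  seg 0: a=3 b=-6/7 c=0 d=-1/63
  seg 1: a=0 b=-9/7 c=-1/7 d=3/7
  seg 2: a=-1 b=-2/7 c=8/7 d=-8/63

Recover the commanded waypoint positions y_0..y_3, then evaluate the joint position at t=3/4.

y_0=3 y_1=0 y_2=-1 y_3=5
S(3/4) = 1053/448

y_0 = S_0(0) = a_0 = 3
y_1 = S_1(0) = a_1 = 0
y_2 = S_2(0) = a_2 = -1
y_3 = S_2(3) = 5
t_q=3/4 is in segment 0 (τ=3/4); S_0(τ)=1053/448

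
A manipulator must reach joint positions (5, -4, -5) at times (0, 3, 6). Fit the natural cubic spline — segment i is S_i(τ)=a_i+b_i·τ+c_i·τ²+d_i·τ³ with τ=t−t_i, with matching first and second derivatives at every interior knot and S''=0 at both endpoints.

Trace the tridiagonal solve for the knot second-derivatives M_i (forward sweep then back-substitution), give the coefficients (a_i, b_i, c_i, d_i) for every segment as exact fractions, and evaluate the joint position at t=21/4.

  seg 0: a=5 b=-11/3 c=0 d=2/27
  seg 1: a=-4 b=-5/3 c=2/3 d=-2/27
S(21/4) = -167/32

Δ: Δ0=-3, Δ1=-1/3
row 1: diag=12, rhs=16; c'=1/4, d'=4/3
back: M1=4/3
M: M0=0, M1=4/3, M2=0
seg 0: a=5, c=M0/2=0, d=(M1−M0)/(6·3)=2/27, b=Δ0−h0·(2M0+M1)/6=-11/3
seg 1: a=-4, c=M1/2=2/3, d=(M2−M1)/(6·3)=-2/27, b=Δ1−h1·(2M1+M2)/6=-5/3
t_q=21/4 → seg 1, τ=9/4; S=-4+-5/3·τ+2/3·τ²+-2/27·τ³=-167/32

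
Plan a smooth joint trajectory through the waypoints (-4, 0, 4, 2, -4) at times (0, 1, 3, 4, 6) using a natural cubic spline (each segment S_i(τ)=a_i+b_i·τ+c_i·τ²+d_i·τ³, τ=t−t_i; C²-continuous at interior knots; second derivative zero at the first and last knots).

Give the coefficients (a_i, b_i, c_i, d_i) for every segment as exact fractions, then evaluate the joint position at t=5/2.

Δ: Δ0=4, Δ1=2, Δ2=-2, Δ3=-3
row 1: diag=6, rhs=-12; c'=1/3, d'=-2
row 2: denom=6−2·1/3=16/3; d'=(-24−2·-2)/(16/3)=-15/4
row 3: denom=6−1·3/16=93/16; d'=(-6−1·-15/4)/(93/16)=-12/31
back: M3=-12/31
back: M2=-15/4−3/16·-12/31=-114/31
back: M1=-2−1/3·-114/31=-24/31
M: M0=0, M1=-24/31, M2=-114/31, M3=-12/31, M4=0
seg 0: a=-4, c=M0/2=0, d=(M1−M0)/(6·1)=-4/31, b=Δ0−h0·(2M0+M1)/6=128/31
seg 1: a=0, c=M1/2=-12/31, d=(M2−M1)/(6·2)=-15/62, b=Δ1−h1·(2M1+M2)/6=116/31
seg 2: a=4, c=M2/2=-57/31, d=(M3−M2)/(6·1)=17/31, b=Δ2−h2·(2M2+M3)/6=-22/31
seg 3: a=2, c=M3/2=-6/31, d=(M4−M3)/(6·2)=1/31, b=Δ3−h3·(2M3+M4)/6=-85/31
t_q=5/2 → seg 1, τ=3/2; S=0+116/31·τ+-12/31·τ²+-15/62·τ³=1947/496

  seg 0: a=-4 b=128/31 c=0 d=-4/31
  seg 1: a=0 b=116/31 c=-12/31 d=-15/62
  seg 2: a=4 b=-22/31 c=-57/31 d=17/31
  seg 3: a=2 b=-85/31 c=-6/31 d=1/31
S(5/2) = 1947/496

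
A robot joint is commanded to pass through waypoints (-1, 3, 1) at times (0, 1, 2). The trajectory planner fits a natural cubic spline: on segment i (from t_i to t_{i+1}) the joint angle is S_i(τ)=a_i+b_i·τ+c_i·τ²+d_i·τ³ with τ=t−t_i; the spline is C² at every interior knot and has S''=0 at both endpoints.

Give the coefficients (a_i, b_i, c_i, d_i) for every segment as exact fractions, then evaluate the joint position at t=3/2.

Δ: Δ0=4, Δ1=-2
row 1: diag=4, rhs=-36; c'=1/4, d'=-9
back: M1=-9
M: M0=0, M1=-9, M2=0
seg 0: a=-1, c=M0/2=0, d=(M1−M0)/(6·1)=-3/2, b=Δ0−h0·(2M0+M1)/6=11/2
seg 1: a=3, c=M1/2=-9/2, d=(M2−M1)/(6·1)=3/2, b=Δ1−h1·(2M1+M2)/6=1
t_q=3/2 → seg 1, τ=1/2; S=3+1·τ+-9/2·τ²+3/2·τ³=41/16

  seg 0: a=-1 b=11/2 c=0 d=-3/2
  seg 1: a=3 b=1 c=-9/2 d=3/2
S(3/2) = 41/16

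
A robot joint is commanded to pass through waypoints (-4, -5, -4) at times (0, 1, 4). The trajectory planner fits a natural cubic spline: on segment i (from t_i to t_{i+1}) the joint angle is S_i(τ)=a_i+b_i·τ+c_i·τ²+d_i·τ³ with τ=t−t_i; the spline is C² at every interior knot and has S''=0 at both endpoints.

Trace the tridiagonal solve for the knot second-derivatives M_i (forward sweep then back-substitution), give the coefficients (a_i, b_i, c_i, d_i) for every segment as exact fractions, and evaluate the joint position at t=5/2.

Δ: Δ0=-1, Δ1=1/3
row 1: diag=8, rhs=8; c'=3/8, d'=1
back: M1=1
M: M0=0, M1=1, M2=0
seg 0: a=-4, c=M0/2=0, d=(M1−M0)/(6·1)=1/6, b=Δ0−h0·(2M0+M1)/6=-7/6
seg 1: a=-5, c=M1/2=1/2, d=(M2−M1)/(6·3)=-1/18, b=Δ1−h1·(2M1+M2)/6=-2/3
t_q=5/2 → seg 1, τ=3/2; S=-5+-2/3·τ+1/2·τ²+-1/18·τ³=-81/16

  seg 0: a=-4 b=-7/6 c=0 d=1/6
  seg 1: a=-5 b=-2/3 c=1/2 d=-1/18
S(5/2) = -81/16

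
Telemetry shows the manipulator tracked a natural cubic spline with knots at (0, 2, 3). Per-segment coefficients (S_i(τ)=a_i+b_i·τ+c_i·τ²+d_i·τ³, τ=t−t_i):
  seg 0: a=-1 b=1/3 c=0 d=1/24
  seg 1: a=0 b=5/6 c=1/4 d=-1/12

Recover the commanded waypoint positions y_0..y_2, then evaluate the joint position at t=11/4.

y_0 = S_0(0) = a_0 = -1
y_1 = S_1(0) = a_1 = 0
y_2 = S_1(1) = 1
t_q=11/4 is in segment 1 (τ=3/4); S_1(τ)=187/256

y_0=-1 y_1=0 y_2=1
S(11/4) = 187/256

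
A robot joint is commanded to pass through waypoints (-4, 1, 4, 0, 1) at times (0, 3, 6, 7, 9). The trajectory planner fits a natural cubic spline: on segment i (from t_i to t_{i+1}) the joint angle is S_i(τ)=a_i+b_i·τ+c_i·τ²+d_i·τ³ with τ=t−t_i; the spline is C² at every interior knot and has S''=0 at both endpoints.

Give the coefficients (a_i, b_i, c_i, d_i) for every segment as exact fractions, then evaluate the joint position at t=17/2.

Δ: Δ0=5/3, Δ1=1, Δ2=-4, Δ3=1/2
row 1: diag=12, rhs=-4; c'=1/4, d'=-1/3
row 2: denom=8−3·1/4=29/4; d'=(-30−3·-1/3)/(29/4)=-4
row 3: denom=6−1·4/29=170/29; d'=(27−1·-4)/(170/29)=899/170
back: M3=899/170
back: M2=-4−4/29·899/170=-402/85
back: M1=-1/3−1/4·-402/85=433/510
M: M0=0, M1=433/510, M2=-402/85, M3=899/170, M4=0
seg 0: a=-4, c=M0/2=0, d=(M1−M0)/(6·3)=433/9180, b=Δ0−h0·(2M0+M1)/6=1267/1020
seg 1: a=1, c=M1/2=433/1020, d=(M2−M1)/(6·3)=-569/1836, b=Δ1−h1·(2M1+M2)/6=1283/510
seg 2: a=4, c=M2/2=-201/85, d=(M3−M2)/(6·1)=1703/1020, b=Δ2−h2·(2M2+M3)/6=-3371/1020
seg 3: a=0, c=M3/2=899/340, d=(M4−M3)/(6·2)=-899/2040, b=Δ3−h3·(2M3+M4)/6=-1543/510
t_q=17/2 → seg 3, τ=3/2; S=0+-1543/510·τ+899/340·τ²+-899/2040·τ³=-83/1088

  seg 0: a=-4 b=1267/1020 c=0 d=433/9180
  seg 1: a=1 b=1283/510 c=433/1020 d=-569/1836
  seg 2: a=4 b=-3371/1020 c=-201/85 d=1703/1020
  seg 3: a=0 b=-1543/510 c=899/340 d=-899/2040
S(17/2) = -83/1088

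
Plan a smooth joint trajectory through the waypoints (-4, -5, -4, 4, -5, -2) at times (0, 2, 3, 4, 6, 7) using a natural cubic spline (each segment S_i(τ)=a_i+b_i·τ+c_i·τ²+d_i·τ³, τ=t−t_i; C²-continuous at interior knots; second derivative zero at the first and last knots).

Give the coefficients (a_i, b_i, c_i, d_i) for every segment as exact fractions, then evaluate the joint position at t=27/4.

Δ: Δ0=-1/2, Δ1=1, Δ2=8, Δ3=-9/2, Δ4=3
row 1: diag=6, rhs=9; c'=1/6, d'=3/2
row 2: denom=4−1·1/6=23/6; d'=(42−1·3/2)/(23/6)=243/23
row 3: denom=6−1·6/23=132/23; d'=(-75−1·243/23)/(132/23)=-164/11
row 4: denom=6−2·23/66=175/33; d'=(45−2·-164/11)/(175/33)=2469/175
back: M4=2469/175
back: M3=-164/11−23/66·2469/175=-6939/350
back: M2=243/23−6/23·-6939/350=2754/175
back: M1=3/2−1/6·2754/175=-393/350
M: M0=0, M1=-393/350, M2=2754/175, M3=-6939/350, M4=2469/175, M5=0
seg 0: a=-4, c=M0/2=0, d=(M1−M0)/(6·2)=-131/1400, b=Δ0−h0·(2M0+M1)/6=-22/175
seg 1: a=-5, c=M1/2=-393/700, d=(M2−M1)/(6·1)=281/100, b=Δ1−h1·(2M1+M2)/6=-437/350
seg 2: a=-4, c=M2/2=1377/175, d=(M3−M2)/(6·1)=-4149/700, b=Δ2−h2·(2M2+M3)/6=4241/700
seg 3: a=4, c=M3/2=-6939/700, d=(M4−M3)/(6·2)=3959/1400, b=Δ3−h3·(2M3+M4)/6=281/70
seg 4: a=-5, c=M4/2=2469/350, d=(M5−M4)/(6·1)=-823/350, b=Δ4−h4·(2M4+M5)/6=-298/175
t_q=27/4 → seg 4, τ=3/4; S=-5+-298/175·τ+2469/350·τ²+-823/350·τ³=-14789/4480

  seg 0: a=-4 b=-22/175 c=0 d=-131/1400
  seg 1: a=-5 b=-437/350 c=-393/700 d=281/100
  seg 2: a=-4 b=4241/700 c=1377/175 d=-4149/700
  seg 3: a=4 b=281/70 c=-6939/700 d=3959/1400
  seg 4: a=-5 b=-298/175 c=2469/350 d=-823/350
S(27/4) = -14789/4480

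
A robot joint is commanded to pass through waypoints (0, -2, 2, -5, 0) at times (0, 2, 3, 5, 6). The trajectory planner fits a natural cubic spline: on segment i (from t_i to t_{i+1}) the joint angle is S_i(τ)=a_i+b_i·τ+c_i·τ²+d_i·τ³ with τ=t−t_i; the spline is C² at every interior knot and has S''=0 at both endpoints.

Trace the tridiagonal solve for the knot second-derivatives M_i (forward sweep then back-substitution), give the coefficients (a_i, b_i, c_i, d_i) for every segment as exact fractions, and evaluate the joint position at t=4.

Δ: Δ0=-1, Δ1=4, Δ2=-7/2, Δ3=5
row 1: diag=6, rhs=30; c'=1/6, d'=5
row 2: denom=6−1·1/6=35/6; d'=(-45−1·5)/(35/6)=-60/7
row 3: denom=6−2·12/35=186/35; d'=(51−2·-60/7)/(186/35)=795/62
back: M3=795/62
back: M2=-60/7−12/35·795/62=-402/31
back: M1=5−1/6·-402/31=222/31
M: M0=0, M1=222/31, M2=-402/31, M3=795/62, M4=0
seg 0: a=0, c=M0/2=0, d=(M1−M0)/(6·2)=37/62, b=Δ0−h0·(2M0+M1)/6=-105/31
seg 1: a=-2, c=M1/2=111/31, d=(M2−M1)/(6·1)=-104/31, b=Δ1−h1·(2M1+M2)/6=117/31
seg 2: a=2, c=M2/2=-201/31, d=(M3−M2)/(6·2)=533/248, b=Δ2−h2·(2M2+M3)/6=27/31
seg 3: a=-5, c=M3/2=795/124, d=(M4−M3)/(6·1)=-265/124, b=Δ3−h3·(2M3+M4)/6=45/62
t_q=4 → seg 2, τ=1; S=2+27/31·τ+-201/31·τ²+533/248·τ³=-363/248

  seg 0: a=0 b=-105/31 c=0 d=37/62
  seg 1: a=-2 b=117/31 c=111/31 d=-104/31
  seg 2: a=2 b=27/31 c=-201/31 d=533/248
  seg 3: a=-5 b=45/62 c=795/124 d=-265/124
S(4) = -363/248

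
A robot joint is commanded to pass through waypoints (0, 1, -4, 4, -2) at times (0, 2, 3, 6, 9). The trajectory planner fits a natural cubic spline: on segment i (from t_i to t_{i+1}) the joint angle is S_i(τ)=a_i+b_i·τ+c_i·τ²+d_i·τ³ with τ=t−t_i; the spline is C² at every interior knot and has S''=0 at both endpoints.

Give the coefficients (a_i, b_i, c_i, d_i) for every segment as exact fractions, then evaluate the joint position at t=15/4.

Δ: Δ0=1/2, Δ1=-5, Δ2=8/3, Δ3=-2
row 1: diag=6, rhs=-33; c'=1/6, d'=-11/2
row 2: denom=8−1·1/6=47/6; d'=(46−1·-11/2)/(47/6)=309/47
row 3: denom=12−3·18/47=510/47; d'=(-28−3·309/47)/(510/47)=-2243/510
back: M3=-2243/510
back: M2=309/47−18/47·-2243/510=702/85
back: M1=-11/2−1/6·702/85=-1169/170
M: M0=0, M1=-1169/170, M2=702/85, M3=-2243/510, M4=0
seg 0: a=0, c=M0/2=0, d=(M1−M0)/(6·2)=-1169/2040, b=Δ0−h0·(2M0+M1)/6=712/255
seg 1: a=1, c=M1/2=-1169/340, d=(M2−M1)/(6·1)=2573/1020, b=Δ1−h1·(2M1+M2)/6=-2083/510
seg 2: a=-4, c=M2/2=351/85, d=(M3−M2)/(6·3)=-1291/1836, b=Δ2−h2·(2M2+M3)/6=-3461/1020
seg 3: a=4, c=M3/2=-2243/1020, d=(M4−M3)/(6·3)=2243/9180, b=Δ3−h3·(2M3+M4)/6=1223/510
t_q=15/4 → seg 2, τ=3/4; S=-4+-3461/1020·τ+351/85·τ²+-1291/1836·τ³=-98327/21760

  seg 0: a=0 b=712/255 c=0 d=-1169/2040
  seg 1: a=1 b=-2083/510 c=-1169/340 d=2573/1020
  seg 2: a=-4 b=-3461/1020 c=351/85 d=-1291/1836
  seg 3: a=4 b=1223/510 c=-2243/1020 d=2243/9180
S(15/4) = -98327/21760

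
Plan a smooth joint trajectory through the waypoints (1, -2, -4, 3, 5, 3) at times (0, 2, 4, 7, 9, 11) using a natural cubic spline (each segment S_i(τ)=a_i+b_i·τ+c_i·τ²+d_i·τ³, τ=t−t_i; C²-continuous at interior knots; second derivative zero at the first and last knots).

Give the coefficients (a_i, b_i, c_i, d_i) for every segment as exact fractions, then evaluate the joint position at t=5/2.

  seg 0: a=1 b=-2773/1950 c=0 d=-19/975
  seg 1: a=-2 b=-3229/1950 c=-38/325 d=347/1560
  seg 2: a=-4 b=532/975 c=1583/1300 d=-97/468
  seg 3: a=3 b=8797/3900 c=-421/650 d=31/3120
  seg 4: a=5 b=-421/1950 c=-1529/2600 d=1529/15600
S(5/2) = -4527/1600

Δ: Δ0=-3/2, Δ1=-1, Δ2=7/3, Δ3=1, Δ4=-1
row 1: diag=8, rhs=3; c'=1/4, d'=3/8
row 2: denom=10−2·1/4=19/2; d'=(20−2·3/8)/(19/2)=77/38
row 3: denom=10−3·6/19=172/19; d'=(-8−3·77/38)/(172/19)=-535/344
row 4: denom=8−2·19/86=325/43; d'=(-12−2·-535/344)/(325/43)=-1529/1300
back: M4=-1529/1300
back: M3=-535/344−19/86·-1529/1300=-421/325
back: M2=77/38−6/19·-421/325=1583/650
back: M1=3/8−1/4·1583/650=-76/325
M: M0=0, M1=-76/325, M2=1583/650, M3=-421/325, M4=-1529/1300, M5=0
seg 0: a=1, c=M0/2=0, d=(M1−M0)/(6·2)=-19/975, b=Δ0−h0·(2M0+M1)/6=-2773/1950
seg 1: a=-2, c=M1/2=-38/325, d=(M2−M1)/(6·2)=347/1560, b=Δ1−h1·(2M1+M2)/6=-3229/1950
seg 2: a=-4, c=M2/2=1583/1300, d=(M3−M2)/(6·3)=-97/468, b=Δ2−h2·(2M2+M3)/6=532/975
seg 3: a=3, c=M3/2=-421/650, d=(M4−M3)/(6·2)=31/3120, b=Δ3−h3·(2M3+M4)/6=8797/3900
seg 4: a=5, c=M4/2=-1529/2600, d=(M5−M4)/(6·2)=1529/15600, b=Δ4−h4·(2M4+M5)/6=-421/1950
t_q=5/2 → seg 1, τ=1/2; S=-2+-3229/1950·τ+-38/325·τ²+347/1560·τ³=-4527/1600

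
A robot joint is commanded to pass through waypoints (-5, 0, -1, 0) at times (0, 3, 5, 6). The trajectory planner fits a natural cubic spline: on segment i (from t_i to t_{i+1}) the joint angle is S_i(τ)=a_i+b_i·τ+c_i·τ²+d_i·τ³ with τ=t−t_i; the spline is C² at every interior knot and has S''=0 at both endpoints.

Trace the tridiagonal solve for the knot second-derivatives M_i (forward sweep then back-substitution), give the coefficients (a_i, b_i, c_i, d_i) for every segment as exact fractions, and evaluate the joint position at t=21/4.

Δ: Δ0=5/3, Δ1=-1/2, Δ2=1
row 1: diag=10, rhs=-13; c'=1/5, d'=-13/10
row 2: denom=6−2·1/5=28/5; d'=(9−2·-13/10)/(28/5)=29/14
back: M2=29/14
back: M1=-13/10−1/5·29/14=-12/7
M: M0=0, M1=-12/7, M2=29/14, M3=0
seg 0: a=-5, c=M0/2=0, d=(M1−M0)/(6·3)=-2/21, b=Δ0−h0·(2M0+M1)/6=53/21
seg 1: a=0, c=M1/2=-6/7, d=(M2−M1)/(6·2)=53/168, b=Δ1−h1·(2M1+M2)/6=-1/21
seg 2: a=-1, c=M2/2=29/28, d=(M3−M2)/(6·1)=-29/84, b=Δ2−h2·(2M2+M3)/6=13/42
t_q=21/4 → seg 2, τ=1/4; S=-1+13/42·τ+29/28·τ²+-29/84·τ³=-221/256

  seg 0: a=-5 b=53/21 c=0 d=-2/21
  seg 1: a=0 b=-1/21 c=-6/7 d=53/168
  seg 2: a=-1 b=13/42 c=29/28 d=-29/84
S(21/4) = -221/256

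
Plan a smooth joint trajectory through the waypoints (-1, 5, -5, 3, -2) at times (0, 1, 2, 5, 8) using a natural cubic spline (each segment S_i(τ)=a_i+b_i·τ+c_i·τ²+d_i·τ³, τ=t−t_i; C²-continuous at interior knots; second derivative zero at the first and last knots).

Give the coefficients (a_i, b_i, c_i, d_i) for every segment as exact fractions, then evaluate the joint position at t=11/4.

  seg 0: a=-1 b=1191/112 c=0 d=-519/112
  seg 1: a=5 b=-183/56 c=-1557/112 d=803/112
  seg 2: a=-5 b=-153/16 c=213/28 d=-3559/3024
  seg 3: a=3 b=241/56 c=-1003/336 d=1003/3024
S(11/4) = -60135/7168

Δ: Δ0=6, Δ1=-10, Δ2=8/3, Δ3=-5/3
row 1: diag=4, rhs=-96; c'=1/4, d'=-24
row 2: denom=8−1·1/4=31/4; d'=(76−1·-24)/(31/4)=400/31
row 3: denom=12−3·12/31=336/31; d'=(-26−3·400/31)/(336/31)=-1003/168
back: M3=-1003/168
back: M2=400/31−12/31·-1003/168=213/14
back: M1=-24−1/4·213/14=-1557/56
M: M0=0, M1=-1557/56, M2=213/14, M3=-1003/168, M4=0
seg 0: a=-1, c=M0/2=0, d=(M1−M0)/(6·1)=-519/112, b=Δ0−h0·(2M0+M1)/6=1191/112
seg 1: a=5, c=M1/2=-1557/112, d=(M2−M1)/(6·1)=803/112, b=Δ1−h1·(2M1+M2)/6=-183/56
seg 2: a=-5, c=M2/2=213/28, d=(M3−M2)/(6·3)=-3559/3024, b=Δ2−h2·(2M2+M3)/6=-153/16
seg 3: a=3, c=M3/2=-1003/336, d=(M4−M3)/(6·3)=1003/3024, b=Δ3−h3·(2M3+M4)/6=241/56
t_q=11/4 → seg 2, τ=3/4; S=-5+-153/16·τ+213/28·τ²+-3559/3024·τ³=-60135/7168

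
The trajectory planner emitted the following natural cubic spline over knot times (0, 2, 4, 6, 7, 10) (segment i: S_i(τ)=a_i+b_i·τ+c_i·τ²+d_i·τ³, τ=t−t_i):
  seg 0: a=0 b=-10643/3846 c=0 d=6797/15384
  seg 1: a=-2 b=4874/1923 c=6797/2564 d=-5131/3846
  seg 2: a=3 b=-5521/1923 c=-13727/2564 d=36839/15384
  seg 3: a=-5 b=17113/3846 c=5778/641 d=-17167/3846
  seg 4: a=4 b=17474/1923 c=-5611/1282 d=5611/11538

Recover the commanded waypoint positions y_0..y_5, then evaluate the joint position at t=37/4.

y_0=0 y_1=-2 y_2=3 y_3=-5 y_4=4 y_5=5
S(37/4) = 642223/82048

y_0 = S_0(0) = a_0 = 0
y_1 = S_1(0) = a_1 = -2
y_2 = S_2(0) = a_2 = 3
y_3 = S_3(0) = a_3 = -5
y_4 = S_4(0) = a_4 = 4
y_5 = S_4(3) = 5
t_q=37/4 is in segment 4 (τ=9/4); S_4(τ)=642223/82048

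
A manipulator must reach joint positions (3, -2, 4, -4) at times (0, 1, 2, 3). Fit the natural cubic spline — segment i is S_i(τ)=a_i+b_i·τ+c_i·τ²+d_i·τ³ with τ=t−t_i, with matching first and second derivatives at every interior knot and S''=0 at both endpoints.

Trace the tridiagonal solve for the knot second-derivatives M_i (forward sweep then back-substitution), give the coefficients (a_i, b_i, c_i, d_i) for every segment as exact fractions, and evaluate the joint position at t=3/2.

Δ: Δ0=-5, Δ1=6, Δ2=-8
row 1: diag=4, rhs=66; c'=1/4, d'=33/2
row 2: denom=4−1·1/4=15/4; d'=(-84−1·33/2)/(15/4)=-134/5
back: M2=-134/5
back: M1=33/2−1/4·-134/5=116/5
M: M0=0, M1=116/5, M2=-134/5, M3=0
seg 0: a=3, c=M0/2=0, d=(M1−M0)/(6·1)=58/15, b=Δ0−h0·(2M0+M1)/6=-133/15
seg 1: a=-2, c=M1/2=58/5, d=(M2−M1)/(6·1)=-25/3, b=Δ1−h1·(2M1+M2)/6=41/15
seg 2: a=4, c=M2/2=-67/5, d=(M3−M2)/(6·1)=67/15, b=Δ2−h2·(2M2+M3)/6=14/15
t_q=3/2 → seg 1, τ=1/2; S=-2+41/15·τ+58/5·τ²+-25/3·τ³=49/40

  seg 0: a=3 b=-133/15 c=0 d=58/15
  seg 1: a=-2 b=41/15 c=58/5 d=-25/3
  seg 2: a=4 b=14/15 c=-67/5 d=67/15
S(3/2) = 49/40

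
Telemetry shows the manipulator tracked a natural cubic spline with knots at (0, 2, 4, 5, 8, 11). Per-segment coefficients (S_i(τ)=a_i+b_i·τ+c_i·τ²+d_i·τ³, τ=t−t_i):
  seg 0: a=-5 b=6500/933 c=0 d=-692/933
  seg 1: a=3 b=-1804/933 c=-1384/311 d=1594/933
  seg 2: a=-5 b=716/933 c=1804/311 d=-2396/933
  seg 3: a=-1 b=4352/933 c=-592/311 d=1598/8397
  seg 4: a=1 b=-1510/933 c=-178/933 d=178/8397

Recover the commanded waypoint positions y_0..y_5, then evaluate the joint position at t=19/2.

y_0=-5 y_1=3 y_2=-5 y_3=-1 y_4=1 y_5=-5
S(19/2) = -2221/1244

y_0 = S_0(0) = a_0 = -5
y_1 = S_1(0) = a_1 = 3
y_2 = S_2(0) = a_2 = -5
y_3 = S_3(0) = a_3 = -1
y_4 = S_4(0) = a_4 = 1
y_5 = S_4(3) = -5
t_q=19/2 is in segment 4 (τ=3/2); S_4(τ)=-2221/1244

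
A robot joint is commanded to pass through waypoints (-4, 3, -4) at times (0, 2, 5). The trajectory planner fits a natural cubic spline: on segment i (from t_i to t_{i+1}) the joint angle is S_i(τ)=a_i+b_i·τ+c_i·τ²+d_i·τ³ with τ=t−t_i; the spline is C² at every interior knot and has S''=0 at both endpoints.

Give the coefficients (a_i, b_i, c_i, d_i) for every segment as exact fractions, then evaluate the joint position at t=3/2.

  seg 0: a=-4 b=14/3 c=0 d=-7/24
  seg 1: a=3 b=7/6 c=-7/4 d=7/36
S(3/2) = 129/64

Δ: Δ0=7/2, Δ1=-7/3
row 1: diag=10, rhs=-35; c'=3/10, d'=-7/2
back: M1=-7/2
M: M0=0, M1=-7/2, M2=0
seg 0: a=-4, c=M0/2=0, d=(M1−M0)/(6·2)=-7/24, b=Δ0−h0·(2M0+M1)/6=14/3
seg 1: a=3, c=M1/2=-7/4, d=(M2−M1)/(6·3)=7/36, b=Δ1−h1·(2M1+M2)/6=7/6
t_q=3/2 → seg 0, τ=3/2; S=-4+14/3·τ+0·τ²+-7/24·τ³=129/64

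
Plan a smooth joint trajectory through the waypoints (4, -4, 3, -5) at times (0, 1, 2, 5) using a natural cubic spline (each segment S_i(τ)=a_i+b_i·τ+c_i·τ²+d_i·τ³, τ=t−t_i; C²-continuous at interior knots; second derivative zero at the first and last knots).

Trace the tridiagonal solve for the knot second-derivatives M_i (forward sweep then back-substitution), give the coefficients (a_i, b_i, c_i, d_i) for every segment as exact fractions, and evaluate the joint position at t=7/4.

Δ: Δ0=-8, Δ1=7, Δ2=-8/3
row 1: diag=4, rhs=90; c'=1/4, d'=45/2
row 2: denom=8−1·1/4=31/4; d'=(-58−1·45/2)/(31/4)=-322/31
back: M2=-322/31
back: M1=45/2−1/4·-322/31=778/31
M: M0=0, M1=778/31, M2=-322/31, M3=0
seg 0: a=4, c=M0/2=0, d=(M1−M0)/(6·1)=389/93, b=Δ0−h0·(2M0+M1)/6=-1133/93
seg 1: a=-4, c=M1/2=389/31, d=(M2−M1)/(6·1)=-550/93, b=Δ1−h1·(2M1+M2)/6=34/93
seg 2: a=3, c=M2/2=-161/31, d=(M3−M2)/(6·3)=161/279, b=Δ2−h2·(2M2+M3)/6=718/93
t_q=7/4 → seg 1, τ=3/4; S=-4+34/93·τ+389/31·τ²+-550/93·τ³=831/992

  seg 0: a=4 b=-1133/93 c=0 d=389/93
  seg 1: a=-4 b=34/93 c=389/31 d=-550/93
  seg 2: a=3 b=718/93 c=-161/31 d=161/279
S(7/4) = 831/992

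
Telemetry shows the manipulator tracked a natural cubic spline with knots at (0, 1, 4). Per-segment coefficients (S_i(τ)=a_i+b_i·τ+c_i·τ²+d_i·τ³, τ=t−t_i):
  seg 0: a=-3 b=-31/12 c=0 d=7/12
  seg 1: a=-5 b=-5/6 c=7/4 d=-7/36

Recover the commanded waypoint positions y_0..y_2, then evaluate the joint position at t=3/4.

y_0=-3 y_1=-5 y_2=3
S(3/4) = -1201/256

y_0 = S_0(0) = a_0 = -3
y_1 = S_1(0) = a_1 = -5
y_2 = S_1(3) = 3
t_q=3/4 is in segment 0 (τ=3/4); S_0(τ)=-1201/256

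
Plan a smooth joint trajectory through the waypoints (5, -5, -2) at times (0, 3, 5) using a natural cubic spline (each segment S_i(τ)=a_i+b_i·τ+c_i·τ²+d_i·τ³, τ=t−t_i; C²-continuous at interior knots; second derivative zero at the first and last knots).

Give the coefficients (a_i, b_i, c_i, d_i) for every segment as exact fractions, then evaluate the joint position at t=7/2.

  seg 0: a=5 b=-287/60 c=0 d=29/180
  seg 1: a=-5 b=-13/30 c=29/20 d=-29/120
S(7/2) = -1563/320

Δ: Δ0=-10/3, Δ1=3/2
row 1: diag=10, rhs=29; c'=1/5, d'=29/10
back: M1=29/10
M: M0=0, M1=29/10, M2=0
seg 0: a=5, c=M0/2=0, d=(M1−M0)/(6·3)=29/180, b=Δ0−h0·(2M0+M1)/6=-287/60
seg 1: a=-5, c=M1/2=29/20, d=(M2−M1)/(6·2)=-29/120, b=Δ1−h1·(2M1+M2)/6=-13/30
t_q=7/2 → seg 1, τ=1/2; S=-5+-13/30·τ+29/20·τ²+-29/120·τ³=-1563/320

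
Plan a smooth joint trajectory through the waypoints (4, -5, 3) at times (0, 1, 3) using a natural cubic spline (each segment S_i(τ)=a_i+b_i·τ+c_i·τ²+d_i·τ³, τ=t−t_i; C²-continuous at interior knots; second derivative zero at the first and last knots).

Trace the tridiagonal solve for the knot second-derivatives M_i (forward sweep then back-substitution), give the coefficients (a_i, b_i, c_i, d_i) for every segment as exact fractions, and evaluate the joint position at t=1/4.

  seg 0: a=4 b=-67/6 c=0 d=13/6
  seg 1: a=-5 b=-14/3 c=13/2 d=-13/12
S(1/4) = 159/128

Δ: Δ0=-9, Δ1=4
row 1: diag=6, rhs=78; c'=1/3, d'=13
back: M1=13
M: M0=0, M1=13, M2=0
seg 0: a=4, c=M0/2=0, d=(M1−M0)/(6·1)=13/6, b=Δ0−h0·(2M0+M1)/6=-67/6
seg 1: a=-5, c=M1/2=13/2, d=(M2−M1)/(6·2)=-13/12, b=Δ1−h1·(2M1+M2)/6=-14/3
t_q=1/4 → seg 0, τ=1/4; S=4+-67/6·τ+0·τ²+13/6·τ³=159/128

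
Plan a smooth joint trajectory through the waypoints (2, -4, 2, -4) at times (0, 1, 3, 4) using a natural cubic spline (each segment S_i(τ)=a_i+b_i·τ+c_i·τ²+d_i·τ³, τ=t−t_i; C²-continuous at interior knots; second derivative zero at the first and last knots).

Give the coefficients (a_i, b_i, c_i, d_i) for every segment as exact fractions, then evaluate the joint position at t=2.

  seg 0: a=2 b=-33/4 c=0 d=9/4
  seg 1: a=-4 b=-3/2 c=27/4 d=-9/4
  seg 2: a=2 b=-3/2 c=-27/4 d=9/4
S(2) = -1

Δ: Δ0=-6, Δ1=3, Δ2=-6
row 1: diag=6, rhs=54; c'=1/3, d'=9
row 2: denom=6−2·1/3=16/3; d'=(-54−2·9)/(16/3)=-27/2
back: M2=-27/2
back: M1=9−1/3·-27/2=27/2
M: M0=0, M1=27/2, M2=-27/2, M3=0
seg 0: a=2, c=M0/2=0, d=(M1−M0)/(6·1)=9/4, b=Δ0−h0·(2M0+M1)/6=-33/4
seg 1: a=-4, c=M1/2=27/4, d=(M2−M1)/(6·2)=-9/4, b=Δ1−h1·(2M1+M2)/6=-3/2
seg 2: a=2, c=M2/2=-27/4, d=(M3−M2)/(6·1)=9/4, b=Δ2−h2·(2M2+M3)/6=-3/2
t_q=2 → seg 1, τ=1; S=-4+-3/2·τ+27/4·τ²+-9/4·τ³=-1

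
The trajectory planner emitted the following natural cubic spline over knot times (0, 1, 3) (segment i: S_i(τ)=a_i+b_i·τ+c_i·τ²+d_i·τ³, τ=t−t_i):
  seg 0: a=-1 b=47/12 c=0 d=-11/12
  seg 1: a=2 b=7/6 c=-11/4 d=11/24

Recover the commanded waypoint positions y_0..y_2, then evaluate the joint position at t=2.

y_0=-1 y_1=2 y_2=-3
S(2) = 7/8

y_0 = S_0(0) = a_0 = -1
y_1 = S_1(0) = a_1 = 2
y_2 = S_1(2) = -3
t_q=2 is in segment 1 (τ=1); S_1(τ)=7/8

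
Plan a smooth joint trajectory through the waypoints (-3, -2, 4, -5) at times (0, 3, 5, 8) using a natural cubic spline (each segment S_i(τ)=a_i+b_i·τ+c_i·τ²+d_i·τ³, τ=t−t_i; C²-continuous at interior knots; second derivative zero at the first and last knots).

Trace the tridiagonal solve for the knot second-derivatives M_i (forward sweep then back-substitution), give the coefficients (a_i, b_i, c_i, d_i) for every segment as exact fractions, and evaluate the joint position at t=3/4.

  seg 0: a=-3 b=-7/8 c=0 d=29/216
  seg 1: a=-2 b=11/4 c=29/24 d=-13/24
  seg 2: a=4 b=13/12 c=-49/24 d=49/216
S(3/4) = -1843/512

Δ: Δ0=1/3, Δ1=3, Δ2=-3
row 1: diag=10, rhs=16; c'=1/5, d'=8/5
row 2: denom=10−2·1/5=48/5; d'=(-36−2·8/5)/(48/5)=-49/12
back: M2=-49/12
back: M1=8/5−1/5·-49/12=29/12
M: M0=0, M1=29/12, M2=-49/12, M3=0
seg 0: a=-3, c=M0/2=0, d=(M1−M0)/(6·3)=29/216, b=Δ0−h0·(2M0+M1)/6=-7/8
seg 1: a=-2, c=M1/2=29/24, d=(M2−M1)/(6·2)=-13/24, b=Δ1−h1·(2M1+M2)/6=11/4
seg 2: a=4, c=M2/2=-49/24, d=(M3−M2)/(6·3)=49/216, b=Δ2−h2·(2M2+M3)/6=13/12
t_q=3/4 → seg 0, τ=3/4; S=-3+-7/8·τ+0·τ²+29/216·τ³=-1843/512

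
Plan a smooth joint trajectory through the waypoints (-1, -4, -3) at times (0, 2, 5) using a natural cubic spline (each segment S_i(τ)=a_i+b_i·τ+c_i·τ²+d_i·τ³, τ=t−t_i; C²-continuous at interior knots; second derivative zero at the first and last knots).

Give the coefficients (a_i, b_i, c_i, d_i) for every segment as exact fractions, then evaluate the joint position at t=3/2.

Δ: Δ0=-3/2, Δ1=1/3
row 1: diag=10, rhs=11; c'=3/10, d'=11/10
back: M1=11/10
M: M0=0, M1=11/10, M2=0
seg 0: a=-1, c=M0/2=0, d=(M1−M0)/(6·2)=11/120, b=Δ0−h0·(2M0+M1)/6=-28/15
seg 1: a=-4, c=M1/2=11/20, d=(M2−M1)/(6·3)=-11/180, b=Δ1−h1·(2M1+M2)/6=-23/30
t_q=3/2 → seg 0, τ=3/2; S=-1+-28/15·τ+0·τ²+11/120·τ³=-1117/320

  seg 0: a=-1 b=-28/15 c=0 d=11/120
  seg 1: a=-4 b=-23/30 c=11/20 d=-11/180
S(3/2) = -1117/320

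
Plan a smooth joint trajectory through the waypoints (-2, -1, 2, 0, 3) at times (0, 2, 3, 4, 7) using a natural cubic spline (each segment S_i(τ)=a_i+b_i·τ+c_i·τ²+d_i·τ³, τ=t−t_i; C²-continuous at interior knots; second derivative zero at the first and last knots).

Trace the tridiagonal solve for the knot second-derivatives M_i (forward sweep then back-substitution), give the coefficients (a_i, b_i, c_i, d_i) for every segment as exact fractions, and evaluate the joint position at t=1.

  seg 0: a=-2 b=-76/89 c=0 d=241/712
  seg 1: a=-1 b=571/178 c=723/356 d=-797/356
  seg 2: a=2 b=197/356 c=-417/89 d=759/356
  seg 3: a=0 b=-431/178 c=609/356 d=-203/1068
S(1) = -1791/712

Δ: Δ0=1/2, Δ1=3, Δ2=-2, Δ3=1
row 1: diag=6, rhs=15; c'=1/6, d'=5/2
row 2: denom=4−1·1/6=23/6; d'=(-30−1·5/2)/(23/6)=-195/23
row 3: denom=8−1·6/23=178/23; d'=(18−1·-195/23)/(178/23)=609/178
back: M3=609/178
back: M2=-195/23−6/23·609/178=-834/89
back: M1=5/2−1/6·-834/89=723/178
M: M0=0, M1=723/178, M2=-834/89, M3=609/178, M4=0
seg 0: a=-2, c=M0/2=0, d=(M1−M0)/(6·2)=241/712, b=Δ0−h0·(2M0+M1)/6=-76/89
seg 1: a=-1, c=M1/2=723/356, d=(M2−M1)/(6·1)=-797/356, b=Δ1−h1·(2M1+M2)/6=571/178
seg 2: a=2, c=M2/2=-417/89, d=(M3−M2)/(6·1)=759/356, b=Δ2−h2·(2M2+M3)/6=197/356
seg 3: a=0, c=M3/2=609/356, d=(M4−M3)/(6·3)=-203/1068, b=Δ3−h3·(2M3+M4)/6=-431/178
t_q=1 → seg 0, τ=1; S=-2+-76/89·τ+0·τ²+241/712·τ³=-1791/712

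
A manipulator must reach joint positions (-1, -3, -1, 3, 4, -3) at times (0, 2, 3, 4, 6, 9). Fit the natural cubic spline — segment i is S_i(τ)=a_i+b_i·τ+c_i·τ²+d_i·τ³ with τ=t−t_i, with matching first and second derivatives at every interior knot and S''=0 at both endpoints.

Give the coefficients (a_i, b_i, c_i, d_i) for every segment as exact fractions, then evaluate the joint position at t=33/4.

Δ: Δ0=-1, Δ1=2, Δ2=4, Δ3=1/2, Δ4=-7/3
row 1: diag=6, rhs=18; c'=1/6, d'=3
row 2: denom=4−1·1/6=23/6; d'=(12−1·3)/(23/6)=54/23
row 3: denom=6−1·6/23=132/23; d'=(-21−1·54/23)/(132/23)=-179/44
row 4: denom=10−2·23/66=307/33; d'=(-17−2·-179/44)/(307/33)=-585/614
back: M4=-585/614
back: M3=-179/44−23/66·-585/614=-1147/307
back: M2=54/23−6/23·-1147/307=1020/307
back: M1=3−1/6·1020/307=751/307
M: M0=0, M1=751/307, M2=1020/307, M3=-1147/307, M4=-585/614, M5=0
seg 0: a=-1, c=M0/2=0, d=(M1−M0)/(6·2)=751/3684, b=Δ0−h0·(2M0+M1)/6=-1672/921
seg 1: a=-3, c=M1/2=751/614, d=(M2−M1)/(6·1)=269/1842, b=Δ1−h1·(2M1+M2)/6=581/921
seg 2: a=-1, c=M2/2=510/307, d=(M3−M2)/(6·1)=-2167/1842, b=Δ2−h2·(2M2+M3)/6=6475/1842
seg 3: a=3, c=M3/2=-1147/614, d=(M4−M3)/(6·2)=1709/7368, b=Δ3−h3·(2M3+M4)/6=3047/921
seg 4: a=4, c=M4/2=-585/1228, d=(M5−M4)/(6·3)=65/1228, b=Δ4−h4·(2M4+M5)/6=-2543/1842
t_q=33/4 → seg 4, τ=9/4; S=4+-2543/1842·τ+-585/1228·τ²+65/1228·τ³=-71915/78592

  seg 0: a=-1 b=-1672/921 c=0 d=751/3684
  seg 1: a=-3 b=581/921 c=751/614 d=269/1842
  seg 2: a=-1 b=6475/1842 c=510/307 d=-2167/1842
  seg 3: a=3 b=3047/921 c=-1147/614 d=1709/7368
  seg 4: a=4 b=-2543/1842 c=-585/1228 d=65/1228
S(33/4) = -71915/78592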